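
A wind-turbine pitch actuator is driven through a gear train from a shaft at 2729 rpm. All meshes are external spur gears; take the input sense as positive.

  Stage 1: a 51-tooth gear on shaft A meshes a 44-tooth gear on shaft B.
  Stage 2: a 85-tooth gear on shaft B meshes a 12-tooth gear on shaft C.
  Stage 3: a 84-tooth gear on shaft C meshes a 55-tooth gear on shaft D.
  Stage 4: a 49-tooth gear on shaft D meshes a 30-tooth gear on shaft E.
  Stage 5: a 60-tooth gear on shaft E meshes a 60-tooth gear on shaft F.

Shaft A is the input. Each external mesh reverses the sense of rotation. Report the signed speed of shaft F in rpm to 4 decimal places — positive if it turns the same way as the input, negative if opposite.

-55892.0626 rpm (opposite to input, |ω| = 55892.0626 rpm)

Stage 1 [51T→44T]: ω = 2729.0000×51/44 = 3163.1591 rpm, dir flips to −; running = −3163.1591
Stage 2 [85T→12T]: ω = 3163.1591×85/12 = 22405.7102 rpm, dir flips to +; running = +22405.7102
Stage 3 [84T→55T]: ω = 22405.7102×84/55 = 34219.6302 rpm, dir flips to −; running = −34219.6302
Stage 4 [49T→30T]: ω = 34219.6302×49/30 = 55892.0626 rpm, dir flips to +; running = +55892.0626
Stage 5 [60T→60T]: ω = 55892.0626×60/60 = 55892.0626 rpm, dir flips to −; running = −55892.0626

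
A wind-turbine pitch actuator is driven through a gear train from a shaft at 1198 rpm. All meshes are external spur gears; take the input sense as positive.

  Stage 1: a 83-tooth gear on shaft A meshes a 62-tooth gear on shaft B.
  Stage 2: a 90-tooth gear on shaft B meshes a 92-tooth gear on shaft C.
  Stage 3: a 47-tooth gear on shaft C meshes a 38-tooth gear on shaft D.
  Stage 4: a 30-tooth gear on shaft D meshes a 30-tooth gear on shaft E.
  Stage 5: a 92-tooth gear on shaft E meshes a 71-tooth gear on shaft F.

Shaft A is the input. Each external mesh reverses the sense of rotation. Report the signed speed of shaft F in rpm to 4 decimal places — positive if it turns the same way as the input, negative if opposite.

-2514.4421 rpm (opposite to input, |ω| = 2514.4421 rpm)

Stage 1 [83T→62T]: ω = 1198.0000×83/62 = 1603.7742 rpm, dir flips to −; running = −1603.7742
Stage 2 [90T→92T]: ω = 1603.7742×90/92 = 1568.9095 rpm, dir flips to +; running = +1568.9095
Stage 3 [47T→38T]: ω = 1568.9095×47/38 = 1940.4934 rpm, dir flips to −; running = −1940.4934
Stage 4 [30T→30T]: ω = 1940.4934×30/30 = 1940.4934 rpm, dir flips to +; running = +1940.4934
Stage 5 [92T→71T]: ω = 1940.4934×92/71 = 2514.4421 rpm, dir flips to −; running = −2514.4421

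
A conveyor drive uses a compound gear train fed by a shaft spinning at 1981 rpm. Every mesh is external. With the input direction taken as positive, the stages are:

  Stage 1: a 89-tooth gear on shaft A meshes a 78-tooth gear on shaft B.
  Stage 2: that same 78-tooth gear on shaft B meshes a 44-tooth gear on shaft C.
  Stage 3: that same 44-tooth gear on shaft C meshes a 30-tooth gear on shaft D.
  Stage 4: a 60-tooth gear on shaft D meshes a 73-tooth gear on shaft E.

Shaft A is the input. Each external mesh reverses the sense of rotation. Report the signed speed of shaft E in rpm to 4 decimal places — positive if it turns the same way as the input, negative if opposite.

Stage 1 [89T→78T]: ω = 1981.0000×89/78 = 2260.3718 rpm, dir flips to −; running = −2260.3718
Stage 2 [78T→44T]: ω = 2260.3718×78/44 = 4007.0227 rpm, dir flips to +; running = +4007.0227
Stage 3 [44T→30T]: ω = 4007.0227×44/30 = 5876.9667 rpm, dir flips to −; running = −5876.9667
Stage 4 [60T→73T]: ω = 5876.9667×60/73 = 4830.3836 rpm, dir flips to +; running = +4830.3836

+4830.3836 rpm (same as input, |ω| = 4830.3836 rpm)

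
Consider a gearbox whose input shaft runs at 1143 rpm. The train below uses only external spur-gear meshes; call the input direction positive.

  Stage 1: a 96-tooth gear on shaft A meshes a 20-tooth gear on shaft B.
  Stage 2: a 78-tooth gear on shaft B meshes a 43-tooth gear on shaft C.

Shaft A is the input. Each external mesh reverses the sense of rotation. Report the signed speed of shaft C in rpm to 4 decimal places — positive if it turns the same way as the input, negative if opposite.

+9952.0744 rpm (same as input, |ω| = 9952.0744 rpm)

Stage 1 [96T→20T]: ω = 1143.0000×96/20 = 5486.4000 rpm, dir flips to −; running = −5486.4000
Stage 2 [78T→43T]: ω = 5486.4000×78/43 = 9952.0744 rpm, dir flips to +; running = +9952.0744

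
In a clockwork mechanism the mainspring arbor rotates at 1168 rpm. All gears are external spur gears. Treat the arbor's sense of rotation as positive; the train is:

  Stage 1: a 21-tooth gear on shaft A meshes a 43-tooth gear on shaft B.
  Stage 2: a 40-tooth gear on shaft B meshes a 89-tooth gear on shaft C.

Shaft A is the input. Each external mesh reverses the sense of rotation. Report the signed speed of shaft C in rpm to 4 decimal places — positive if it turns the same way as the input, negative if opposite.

Stage 1 [21T→43T]: ω = 1168.0000×21/43 = 570.4186 rpm, dir flips to −; running = −570.4186
Stage 2 [40T→89T]: ω = 570.4186×40/89 = 256.3679 rpm, dir flips to +; running = +256.3679

+256.3679 rpm (same as input, |ω| = 256.3679 rpm)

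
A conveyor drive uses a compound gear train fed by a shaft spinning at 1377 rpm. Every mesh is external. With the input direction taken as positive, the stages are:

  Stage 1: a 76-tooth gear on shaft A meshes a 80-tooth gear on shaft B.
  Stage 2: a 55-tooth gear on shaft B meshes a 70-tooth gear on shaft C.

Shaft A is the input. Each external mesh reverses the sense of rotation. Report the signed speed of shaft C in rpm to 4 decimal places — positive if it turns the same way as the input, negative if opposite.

+1027.8321 rpm (same as input, |ω| = 1027.8321 rpm)

Stage 1 [76T→80T]: ω = 1377.0000×76/80 = 1308.1500 rpm, dir flips to −; running = −1308.1500
Stage 2 [55T→70T]: ω = 1308.1500×55/70 = 1027.8321 rpm, dir flips to +; running = +1027.8321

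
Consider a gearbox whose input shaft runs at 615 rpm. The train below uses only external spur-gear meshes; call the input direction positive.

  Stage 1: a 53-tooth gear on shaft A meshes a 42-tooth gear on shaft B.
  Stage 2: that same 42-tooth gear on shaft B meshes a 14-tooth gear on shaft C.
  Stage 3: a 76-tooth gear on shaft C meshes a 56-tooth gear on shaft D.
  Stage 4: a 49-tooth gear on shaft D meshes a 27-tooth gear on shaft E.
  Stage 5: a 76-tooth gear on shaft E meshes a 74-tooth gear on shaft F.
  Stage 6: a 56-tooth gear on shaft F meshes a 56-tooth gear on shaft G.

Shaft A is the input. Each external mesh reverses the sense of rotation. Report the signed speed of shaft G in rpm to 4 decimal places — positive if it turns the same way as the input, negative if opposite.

+5889.2868 rpm (same as input, |ω| = 5889.2868 rpm)

Stage 1 [53T→42T]: ω = 615.0000×53/42 = 776.0714 rpm, dir flips to −; running = −776.0714
Stage 2 [42T→14T]: ω = 776.0714×42/14 = 2328.2143 rpm, dir flips to +; running = +2328.2143
Stage 3 [76T→56T]: ω = 2328.2143×76/56 = 3159.7194 rpm, dir flips to −; running = −3159.7194
Stage 4 [49T→27T]: ω = 3159.7194×49/27 = 5734.3056 rpm, dir flips to +; running = +5734.3056
Stage 5 [76T→74T]: ω = 5734.3056×76/74 = 5889.2868 rpm, dir flips to −; running = −5889.2868
Stage 6 [56T→56T]: ω = 5889.2868×56/56 = 5889.2868 rpm, dir flips to +; running = +5889.2868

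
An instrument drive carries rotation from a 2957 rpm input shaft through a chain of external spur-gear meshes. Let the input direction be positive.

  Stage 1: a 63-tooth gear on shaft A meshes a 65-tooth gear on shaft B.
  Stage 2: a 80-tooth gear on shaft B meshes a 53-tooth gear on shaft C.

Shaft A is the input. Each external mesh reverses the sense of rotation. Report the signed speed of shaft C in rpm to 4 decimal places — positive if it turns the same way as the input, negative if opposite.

Stage 1 [63T→65T]: ω = 2957.0000×63/65 = 2866.0154 rpm, dir flips to −; running = −2866.0154
Stage 2 [80T→53T]: ω = 2866.0154×80/53 = 4326.0610 rpm, dir flips to +; running = +4326.0610

+4326.0610 rpm (same as input, |ω| = 4326.0610 rpm)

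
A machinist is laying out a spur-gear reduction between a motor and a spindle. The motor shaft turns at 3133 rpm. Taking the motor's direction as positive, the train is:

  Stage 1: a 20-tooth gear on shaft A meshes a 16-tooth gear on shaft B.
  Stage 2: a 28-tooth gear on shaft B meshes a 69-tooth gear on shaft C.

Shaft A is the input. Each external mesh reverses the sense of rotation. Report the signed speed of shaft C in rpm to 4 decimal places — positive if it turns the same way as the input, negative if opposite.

Stage 1 [20T→16T]: ω = 3133.0000×20/16 = 3916.2500 rpm, dir flips to −; running = −3916.2500
Stage 2 [28T→69T]: ω = 3916.2500×28/69 = 1589.2029 rpm, dir flips to +; running = +1589.2029

+1589.2029 rpm (same as input, |ω| = 1589.2029 rpm)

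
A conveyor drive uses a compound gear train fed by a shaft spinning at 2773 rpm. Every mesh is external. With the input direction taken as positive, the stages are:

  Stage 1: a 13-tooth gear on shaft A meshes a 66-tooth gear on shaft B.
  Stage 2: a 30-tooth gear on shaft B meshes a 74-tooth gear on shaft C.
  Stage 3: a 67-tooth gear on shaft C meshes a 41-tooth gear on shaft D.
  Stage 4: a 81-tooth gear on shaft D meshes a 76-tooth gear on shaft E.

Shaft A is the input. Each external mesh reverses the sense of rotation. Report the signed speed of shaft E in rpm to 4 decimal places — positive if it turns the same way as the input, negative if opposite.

+385.6570 rpm (same as input, |ω| = 385.6570 rpm)

Stage 1 [13T→66T]: ω = 2773.0000×13/66 = 546.1970 rpm, dir flips to −; running = −546.1970
Stage 2 [30T→74T]: ω = 546.1970×30/74 = 221.4312 rpm, dir flips to +; running = +221.4312
Stage 3 [67T→41T]: ω = 221.4312×67/41 = 361.8510 rpm, dir flips to −; running = −361.8510
Stage 4 [81T→76T]: ω = 361.8510×81/76 = 385.6570 rpm, dir flips to +; running = +385.6570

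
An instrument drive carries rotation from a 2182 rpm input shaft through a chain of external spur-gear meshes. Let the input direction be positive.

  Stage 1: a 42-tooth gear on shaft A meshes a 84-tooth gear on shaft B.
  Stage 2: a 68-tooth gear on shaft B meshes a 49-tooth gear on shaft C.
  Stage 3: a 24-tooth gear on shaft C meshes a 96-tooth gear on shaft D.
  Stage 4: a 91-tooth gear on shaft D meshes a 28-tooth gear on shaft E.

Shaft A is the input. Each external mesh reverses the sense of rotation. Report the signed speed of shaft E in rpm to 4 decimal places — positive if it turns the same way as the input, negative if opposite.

Stage 1 [42T→84T]: ω = 2182.0000×42/84 = 1091.0000 rpm, dir flips to −; running = −1091.0000
Stage 2 [68T→49T]: ω = 1091.0000×68/49 = 1514.0408 rpm, dir flips to +; running = +1514.0408
Stage 3 [24T→96T]: ω = 1514.0408×24/96 = 378.5102 rpm, dir flips to −; running = −378.5102
Stage 4 [91T→28T]: ω = 378.5102×91/28 = 1230.1582 rpm, dir flips to +; running = +1230.1582

+1230.1582 rpm (same as input, |ω| = 1230.1582 rpm)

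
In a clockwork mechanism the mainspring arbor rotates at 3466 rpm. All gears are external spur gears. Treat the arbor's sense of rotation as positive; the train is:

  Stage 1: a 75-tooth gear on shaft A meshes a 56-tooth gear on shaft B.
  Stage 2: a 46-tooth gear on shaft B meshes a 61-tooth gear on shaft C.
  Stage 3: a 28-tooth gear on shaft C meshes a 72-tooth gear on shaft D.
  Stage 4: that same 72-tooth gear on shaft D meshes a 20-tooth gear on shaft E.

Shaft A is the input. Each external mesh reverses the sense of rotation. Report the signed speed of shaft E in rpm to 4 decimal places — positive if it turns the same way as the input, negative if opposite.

+4900.6967 rpm (same as input, |ω| = 4900.6967 rpm)

Stage 1 [75T→56T]: ω = 3466.0000×75/56 = 4641.9643 rpm, dir flips to −; running = −4641.9643
Stage 2 [46T→61T]: ω = 4641.9643×46/61 = 3500.4977 rpm, dir flips to +; running = +3500.4977
Stage 3 [28T→72T]: ω = 3500.4977×28/72 = 1361.3046 rpm, dir flips to −; running = −1361.3046
Stage 4 [72T→20T]: ω = 1361.3046×72/20 = 4900.6967 rpm, dir flips to +; running = +4900.6967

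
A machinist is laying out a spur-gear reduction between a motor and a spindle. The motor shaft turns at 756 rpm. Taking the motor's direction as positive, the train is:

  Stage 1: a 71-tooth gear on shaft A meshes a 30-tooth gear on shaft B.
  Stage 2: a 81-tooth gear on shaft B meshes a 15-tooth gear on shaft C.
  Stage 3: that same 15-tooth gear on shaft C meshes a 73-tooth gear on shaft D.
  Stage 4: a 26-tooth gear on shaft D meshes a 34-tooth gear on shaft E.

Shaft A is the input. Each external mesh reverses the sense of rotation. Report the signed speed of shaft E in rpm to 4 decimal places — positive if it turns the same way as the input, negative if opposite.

+1518.1528 rpm (same as input, |ω| = 1518.1528 rpm)

Stage 1 [71T→30T]: ω = 756.0000×71/30 = 1789.2000 rpm, dir flips to −; running = −1789.2000
Stage 2 [81T→15T]: ω = 1789.2000×81/15 = 9661.6800 rpm, dir flips to +; running = +9661.6800
Stage 3 [15T→73T]: ω = 9661.6800×15/73 = 1985.2767 rpm, dir flips to −; running = −1985.2767
Stage 4 [26T→34T]: ω = 1985.2767×26/34 = 1518.1528 rpm, dir flips to +; running = +1518.1528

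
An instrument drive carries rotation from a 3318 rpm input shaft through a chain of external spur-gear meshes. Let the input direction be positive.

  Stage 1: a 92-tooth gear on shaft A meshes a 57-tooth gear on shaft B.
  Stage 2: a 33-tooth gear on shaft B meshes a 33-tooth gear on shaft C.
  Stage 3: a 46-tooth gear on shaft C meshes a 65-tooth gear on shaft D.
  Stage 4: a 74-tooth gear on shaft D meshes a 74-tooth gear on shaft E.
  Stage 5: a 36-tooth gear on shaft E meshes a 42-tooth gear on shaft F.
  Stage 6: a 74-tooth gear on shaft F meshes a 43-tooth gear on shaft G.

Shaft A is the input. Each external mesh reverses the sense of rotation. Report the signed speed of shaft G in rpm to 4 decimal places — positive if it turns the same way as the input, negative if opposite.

+5590.4955 rpm (same as input, |ω| = 5590.4955 rpm)

Stage 1 [92T→57T]: ω = 3318.0000×92/57 = 5355.3684 rpm, dir flips to −; running = −5355.3684
Stage 2 [33T→33T]: ω = 5355.3684×33/33 = 5355.3684 rpm, dir flips to +; running = +5355.3684
Stage 3 [46T→65T]: ω = 5355.3684×46/65 = 3789.9530 rpm, dir flips to −; running = −3789.9530
Stage 4 [74T→74T]: ω = 3789.9530×74/74 = 3789.9530 rpm, dir flips to +; running = +3789.9530
Stage 5 [36T→42T]: ω = 3789.9530×36/42 = 3248.5312 rpm, dir flips to −; running = −3248.5312
Stage 6 [74T→43T]: ω = 3248.5312×74/43 = 5590.4955 rpm, dir flips to +; running = +5590.4955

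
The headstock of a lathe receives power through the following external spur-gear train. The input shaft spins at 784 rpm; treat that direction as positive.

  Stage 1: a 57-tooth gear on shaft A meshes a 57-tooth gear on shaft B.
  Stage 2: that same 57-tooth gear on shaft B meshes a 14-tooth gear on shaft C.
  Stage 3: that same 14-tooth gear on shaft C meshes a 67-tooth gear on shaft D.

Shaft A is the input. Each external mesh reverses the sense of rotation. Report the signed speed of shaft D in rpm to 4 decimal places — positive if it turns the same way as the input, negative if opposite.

-666.9851 rpm (opposite to input, |ω| = 666.9851 rpm)

Stage 1 [57T→57T]: ω = 784.0000×57/57 = 784.0000 rpm, dir flips to −; running = −784.0000
Stage 2 [57T→14T]: ω = 784.0000×57/14 = 3192.0000 rpm, dir flips to +; running = +3192.0000
Stage 3 [14T→67T]: ω = 3192.0000×14/67 = 666.9851 rpm, dir flips to −; running = −666.9851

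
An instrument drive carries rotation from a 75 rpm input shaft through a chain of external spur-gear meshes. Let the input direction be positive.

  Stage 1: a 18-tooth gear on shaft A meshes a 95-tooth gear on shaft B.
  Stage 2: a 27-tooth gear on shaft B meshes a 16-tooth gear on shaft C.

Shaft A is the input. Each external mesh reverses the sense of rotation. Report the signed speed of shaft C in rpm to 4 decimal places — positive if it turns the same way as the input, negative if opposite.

+23.9803 rpm (same as input, |ω| = 23.9803 rpm)

Stage 1 [18T→95T]: ω = 75.0000×18/95 = 14.2105 rpm, dir flips to −; running = −14.2105
Stage 2 [27T→16T]: ω = 14.2105×27/16 = 23.9803 rpm, dir flips to +; running = +23.9803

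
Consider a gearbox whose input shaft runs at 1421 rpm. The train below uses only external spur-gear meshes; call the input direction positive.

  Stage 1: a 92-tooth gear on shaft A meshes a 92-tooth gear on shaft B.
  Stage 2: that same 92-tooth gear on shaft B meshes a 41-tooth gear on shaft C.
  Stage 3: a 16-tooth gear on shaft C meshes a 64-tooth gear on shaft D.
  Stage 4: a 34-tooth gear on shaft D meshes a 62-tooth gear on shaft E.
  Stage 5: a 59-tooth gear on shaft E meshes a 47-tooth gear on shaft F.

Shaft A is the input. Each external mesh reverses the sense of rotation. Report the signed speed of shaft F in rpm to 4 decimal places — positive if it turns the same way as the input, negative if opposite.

-548.7562 rpm (opposite to input, |ω| = 548.7562 rpm)

Stage 1 [92T→92T]: ω = 1421.0000×92/92 = 1421.0000 rpm, dir flips to −; running = −1421.0000
Stage 2 [92T→41T]: ω = 1421.0000×92/41 = 3188.5854 rpm, dir flips to +; running = +3188.5854
Stage 3 [16T→64T]: ω = 3188.5854×16/64 = 797.1463 rpm, dir flips to −; running = −797.1463
Stage 4 [34T→62T]: ω = 797.1463×34/62 = 437.1448 rpm, dir flips to +; running = +437.1448
Stage 5 [59T→47T]: ω = 437.1448×59/47 = 548.7562 rpm, dir flips to −; running = −548.7562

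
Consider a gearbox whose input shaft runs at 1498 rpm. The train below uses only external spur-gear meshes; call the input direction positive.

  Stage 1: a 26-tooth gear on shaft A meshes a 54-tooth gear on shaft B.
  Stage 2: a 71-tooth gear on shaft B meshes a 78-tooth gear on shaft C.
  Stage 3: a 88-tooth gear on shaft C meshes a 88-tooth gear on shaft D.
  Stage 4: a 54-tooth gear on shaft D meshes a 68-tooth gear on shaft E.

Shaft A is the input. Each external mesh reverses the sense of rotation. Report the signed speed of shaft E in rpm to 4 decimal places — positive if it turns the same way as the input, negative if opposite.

+521.3627 rpm (same as input, |ω| = 521.3627 rpm)

Stage 1 [26T→54T]: ω = 1498.0000×26/54 = 721.2593 rpm, dir flips to −; running = −721.2593
Stage 2 [71T→78T]: ω = 721.2593×71/78 = 656.5309 rpm, dir flips to +; running = +656.5309
Stage 3 [88T→88T]: ω = 656.5309×88/88 = 656.5309 rpm, dir flips to −; running = −656.5309
Stage 4 [54T→68T]: ω = 656.5309×54/68 = 521.3627 rpm, dir flips to +; running = +521.3627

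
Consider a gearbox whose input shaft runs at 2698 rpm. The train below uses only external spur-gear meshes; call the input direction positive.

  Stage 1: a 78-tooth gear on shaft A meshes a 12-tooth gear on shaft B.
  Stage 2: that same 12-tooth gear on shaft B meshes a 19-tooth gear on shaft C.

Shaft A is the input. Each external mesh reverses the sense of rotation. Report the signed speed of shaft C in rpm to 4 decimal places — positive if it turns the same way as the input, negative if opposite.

Stage 1 [78T→12T]: ω = 2698.0000×78/12 = 17537.0000 rpm, dir flips to −; running = −17537.0000
Stage 2 [12T→19T]: ω = 17537.0000×12/19 = 11076.0000 rpm, dir flips to +; running = +11076.0000

+11076.0000 rpm (same as input, |ω| = 11076.0000 rpm)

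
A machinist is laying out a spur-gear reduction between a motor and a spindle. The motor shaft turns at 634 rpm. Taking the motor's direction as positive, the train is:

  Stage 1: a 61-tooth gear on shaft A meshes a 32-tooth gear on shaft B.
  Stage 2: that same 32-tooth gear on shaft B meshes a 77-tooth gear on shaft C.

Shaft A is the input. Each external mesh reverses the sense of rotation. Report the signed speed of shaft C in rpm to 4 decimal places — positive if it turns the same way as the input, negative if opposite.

Stage 1 [61T→32T]: ω = 634.0000×61/32 = 1208.5625 rpm, dir flips to −; running = −1208.5625
Stage 2 [32T→77T]: ω = 1208.5625×32/77 = 502.2597 rpm, dir flips to +; running = +502.2597

+502.2597 rpm (same as input, |ω| = 502.2597 rpm)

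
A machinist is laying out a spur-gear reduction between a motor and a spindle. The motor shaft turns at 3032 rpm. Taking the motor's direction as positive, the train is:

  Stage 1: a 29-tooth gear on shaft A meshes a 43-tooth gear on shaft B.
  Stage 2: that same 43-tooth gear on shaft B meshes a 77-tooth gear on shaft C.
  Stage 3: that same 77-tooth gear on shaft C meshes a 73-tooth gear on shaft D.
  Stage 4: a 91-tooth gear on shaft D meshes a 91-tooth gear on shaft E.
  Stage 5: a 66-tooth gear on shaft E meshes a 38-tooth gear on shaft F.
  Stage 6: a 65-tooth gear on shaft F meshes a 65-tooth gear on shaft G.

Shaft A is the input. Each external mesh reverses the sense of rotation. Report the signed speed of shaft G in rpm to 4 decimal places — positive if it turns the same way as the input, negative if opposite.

Stage 1 [29T→43T]: ω = 3032.0000×29/43 = 2044.8372 rpm, dir flips to −; running = −2044.8372
Stage 2 [43T→77T]: ω = 2044.8372×43/77 = 1141.9221 rpm, dir flips to +; running = +1141.9221
Stage 3 [77T→73T]: ω = 1141.9221×77/73 = 1204.4932 rpm, dir flips to −; running = −1204.4932
Stage 4 [91T→91T]: ω = 1204.4932×91/91 = 1204.4932 rpm, dir flips to +; running = +1204.4932
Stage 5 [66T→38T]: ω = 1204.4932×66/38 = 2092.0144 rpm, dir flips to −; running = −2092.0144
Stage 6 [65T→65T]: ω = 2092.0144×65/65 = 2092.0144 rpm, dir flips to +; running = +2092.0144

+2092.0144 rpm (same as input, |ω| = 2092.0144 rpm)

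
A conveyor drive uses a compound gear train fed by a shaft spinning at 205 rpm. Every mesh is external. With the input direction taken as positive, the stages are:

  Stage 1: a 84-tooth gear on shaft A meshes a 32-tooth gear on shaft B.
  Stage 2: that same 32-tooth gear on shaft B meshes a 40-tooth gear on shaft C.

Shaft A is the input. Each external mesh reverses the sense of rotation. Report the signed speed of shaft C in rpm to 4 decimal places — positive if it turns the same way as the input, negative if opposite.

Stage 1 [84T→32T]: ω = 205.0000×84/32 = 538.1250 rpm, dir flips to −; running = −538.1250
Stage 2 [32T→40T]: ω = 538.1250×32/40 = 430.5000 rpm, dir flips to +; running = +430.5000

+430.5000 rpm (same as input, |ω| = 430.5000 rpm)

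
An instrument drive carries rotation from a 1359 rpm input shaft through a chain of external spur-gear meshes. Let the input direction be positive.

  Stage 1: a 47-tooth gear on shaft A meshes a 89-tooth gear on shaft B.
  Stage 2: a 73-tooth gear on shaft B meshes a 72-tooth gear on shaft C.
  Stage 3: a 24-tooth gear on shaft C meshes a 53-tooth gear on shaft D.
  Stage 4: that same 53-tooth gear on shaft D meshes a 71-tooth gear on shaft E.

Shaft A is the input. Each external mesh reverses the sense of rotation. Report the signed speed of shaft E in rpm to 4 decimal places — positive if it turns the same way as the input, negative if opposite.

Stage 1 [47T→89T]: ω = 1359.0000×47/89 = 717.6742 rpm, dir flips to −; running = −717.6742
Stage 2 [73T→72T]: ω = 717.6742×73/72 = 727.6419 rpm, dir flips to +; running = +727.6419
Stage 3 [24T→53T]: ω = 727.6419×24/53 = 329.4982 rpm, dir flips to −; running = −329.4982
Stage 4 [53T→71T]: ω = 329.4982×53/71 = 245.9634 rpm, dir flips to +; running = +245.9634

+245.9634 rpm (same as input, |ω| = 245.9634 rpm)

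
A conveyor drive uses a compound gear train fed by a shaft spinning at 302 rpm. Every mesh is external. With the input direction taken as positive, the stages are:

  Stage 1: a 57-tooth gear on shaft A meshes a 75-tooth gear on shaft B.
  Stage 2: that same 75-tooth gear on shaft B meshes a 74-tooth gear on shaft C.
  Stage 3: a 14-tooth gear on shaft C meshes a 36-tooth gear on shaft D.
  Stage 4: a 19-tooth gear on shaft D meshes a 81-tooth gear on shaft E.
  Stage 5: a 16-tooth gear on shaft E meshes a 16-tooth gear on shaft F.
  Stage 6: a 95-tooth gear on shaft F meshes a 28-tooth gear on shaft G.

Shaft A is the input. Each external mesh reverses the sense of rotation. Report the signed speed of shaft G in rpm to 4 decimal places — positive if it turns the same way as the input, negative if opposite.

Stage 1 [57T→75T]: ω = 302.0000×57/75 = 229.5200 rpm, dir flips to −; running = −229.5200
Stage 2 [75T→74T]: ω = 229.5200×75/74 = 232.6216 rpm, dir flips to +; running = +232.6216
Stage 3 [14T→36T]: ω = 232.6216×14/36 = 90.4640 rpm, dir flips to −; running = −90.4640
Stage 4 [19T→81T]: ω = 90.4640×19/81 = 21.2199 rpm, dir flips to +; running = +21.2199
Stage 5 [16T→16T]: ω = 21.2199×16/16 = 21.2199 rpm, dir flips to −; running = −21.2199
Stage 6 [95T→28T]: ω = 21.2199×95/28 = 71.9962 rpm, dir flips to +; running = +71.9962

+71.9962 rpm (same as input, |ω| = 71.9962 rpm)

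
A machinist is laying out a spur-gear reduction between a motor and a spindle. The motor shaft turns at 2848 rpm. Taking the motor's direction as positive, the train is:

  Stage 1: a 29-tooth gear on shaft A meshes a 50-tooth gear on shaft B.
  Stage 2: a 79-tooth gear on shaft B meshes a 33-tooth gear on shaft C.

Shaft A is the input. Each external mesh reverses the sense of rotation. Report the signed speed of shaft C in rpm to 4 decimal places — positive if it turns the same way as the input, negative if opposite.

Stage 1 [29T→50T]: ω = 2848.0000×29/50 = 1651.8400 rpm, dir flips to −; running = −1651.8400
Stage 2 [79T→33T]: ω = 1651.8400×79/33 = 3954.4048 rpm, dir flips to +; running = +3954.4048

+3954.4048 rpm (same as input, |ω| = 3954.4048 rpm)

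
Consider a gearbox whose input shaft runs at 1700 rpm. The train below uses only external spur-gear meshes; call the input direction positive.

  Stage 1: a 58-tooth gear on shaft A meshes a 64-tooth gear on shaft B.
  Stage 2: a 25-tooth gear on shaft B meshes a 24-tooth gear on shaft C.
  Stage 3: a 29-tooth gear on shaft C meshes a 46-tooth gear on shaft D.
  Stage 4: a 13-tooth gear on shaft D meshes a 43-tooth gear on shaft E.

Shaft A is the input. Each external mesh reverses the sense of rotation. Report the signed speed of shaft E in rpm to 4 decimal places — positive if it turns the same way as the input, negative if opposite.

+305.8727 rpm (same as input, |ω| = 305.8727 rpm)

Stage 1 [58T→64T]: ω = 1700.0000×58/64 = 1540.6250 rpm, dir flips to −; running = −1540.6250
Stage 2 [25T→24T]: ω = 1540.6250×25/24 = 1604.8177 rpm, dir flips to +; running = +1604.8177
Stage 3 [29T→46T]: ω = 1604.8177×29/46 = 1011.7329 rpm, dir flips to −; running = −1011.7329
Stage 4 [13T→43T]: ω = 1011.7329×13/43 = 305.8727 rpm, dir flips to +; running = +305.8727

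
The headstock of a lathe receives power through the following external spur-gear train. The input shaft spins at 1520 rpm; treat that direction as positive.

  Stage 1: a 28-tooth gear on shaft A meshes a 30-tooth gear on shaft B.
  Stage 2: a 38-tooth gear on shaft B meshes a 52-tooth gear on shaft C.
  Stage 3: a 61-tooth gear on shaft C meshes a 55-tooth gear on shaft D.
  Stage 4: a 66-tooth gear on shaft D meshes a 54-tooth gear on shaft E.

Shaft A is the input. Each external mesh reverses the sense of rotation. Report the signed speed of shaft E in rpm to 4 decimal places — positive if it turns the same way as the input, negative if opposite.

+1405.3288 rpm (same as input, |ω| = 1405.3288 rpm)

Stage 1 [28T→30T]: ω = 1520.0000×28/30 = 1418.6667 rpm, dir flips to −; running = −1418.6667
Stage 2 [38T→52T]: ω = 1418.6667×38/52 = 1036.7179 rpm, dir flips to +; running = +1036.7179
Stage 3 [61T→55T]: ω = 1036.7179×61/55 = 1149.8145 rpm, dir flips to −; running = −1149.8145
Stage 4 [66T→54T]: ω = 1149.8145×66/54 = 1405.3288 rpm, dir flips to +; running = +1405.3288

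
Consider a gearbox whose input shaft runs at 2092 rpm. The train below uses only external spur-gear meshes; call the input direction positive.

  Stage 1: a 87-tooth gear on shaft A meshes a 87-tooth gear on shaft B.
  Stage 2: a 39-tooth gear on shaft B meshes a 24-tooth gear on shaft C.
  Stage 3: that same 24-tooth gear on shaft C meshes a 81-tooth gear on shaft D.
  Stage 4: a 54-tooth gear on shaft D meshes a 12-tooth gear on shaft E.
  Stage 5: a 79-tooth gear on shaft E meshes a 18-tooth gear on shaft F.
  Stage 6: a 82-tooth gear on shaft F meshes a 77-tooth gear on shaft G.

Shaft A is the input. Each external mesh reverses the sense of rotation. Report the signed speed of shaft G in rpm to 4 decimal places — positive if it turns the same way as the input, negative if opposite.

+21185.1477 rpm (same as input, |ω| = 21185.1477 rpm)

Stage 1 [87T→87T]: ω = 2092.0000×87/87 = 2092.0000 rpm, dir flips to −; running = −2092.0000
Stage 2 [39T→24T]: ω = 2092.0000×39/24 = 3399.5000 rpm, dir flips to +; running = +3399.5000
Stage 3 [24T→81T]: ω = 3399.5000×24/81 = 1007.2593 rpm, dir flips to −; running = −1007.2593
Stage 4 [54T→12T]: ω = 1007.2593×54/12 = 4532.6667 rpm, dir flips to +; running = +4532.6667
Stage 5 [79T→18T]: ω = 4532.6667×79/18 = 19893.3704 rpm, dir flips to −; running = −19893.3704
Stage 6 [82T→77T]: ω = 19893.3704×82/77 = 21185.1477 rpm, dir flips to +; running = +21185.1477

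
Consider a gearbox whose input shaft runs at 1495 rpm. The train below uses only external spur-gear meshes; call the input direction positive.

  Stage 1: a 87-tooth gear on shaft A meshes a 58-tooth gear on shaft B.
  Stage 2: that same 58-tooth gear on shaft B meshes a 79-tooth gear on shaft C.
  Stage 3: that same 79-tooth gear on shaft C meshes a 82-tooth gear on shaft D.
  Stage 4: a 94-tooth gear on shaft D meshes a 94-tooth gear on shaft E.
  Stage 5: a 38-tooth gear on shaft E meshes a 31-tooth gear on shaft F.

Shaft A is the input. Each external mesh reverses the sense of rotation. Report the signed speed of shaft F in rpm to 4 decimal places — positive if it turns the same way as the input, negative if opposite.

Stage 1 [87T→58T]: ω = 1495.0000×87/58 = 2242.5000 rpm, dir flips to −; running = −2242.5000
Stage 2 [58T→79T]: ω = 2242.5000×58/79 = 1646.3924 rpm, dir flips to +; running = +1646.3924
Stage 3 [79T→82T]: ω = 1646.3924×79/82 = 1586.1585 rpm, dir flips to −; running = −1586.1585
Stage 4 [94T→94T]: ω = 1586.1585×94/94 = 1586.1585 rpm, dir flips to +; running = +1586.1585
Stage 5 [38T→31T]: ω = 1586.1585×38/31 = 1944.3234 rpm, dir flips to −; running = −1944.3234

-1944.3234 rpm (opposite to input, |ω| = 1944.3234 rpm)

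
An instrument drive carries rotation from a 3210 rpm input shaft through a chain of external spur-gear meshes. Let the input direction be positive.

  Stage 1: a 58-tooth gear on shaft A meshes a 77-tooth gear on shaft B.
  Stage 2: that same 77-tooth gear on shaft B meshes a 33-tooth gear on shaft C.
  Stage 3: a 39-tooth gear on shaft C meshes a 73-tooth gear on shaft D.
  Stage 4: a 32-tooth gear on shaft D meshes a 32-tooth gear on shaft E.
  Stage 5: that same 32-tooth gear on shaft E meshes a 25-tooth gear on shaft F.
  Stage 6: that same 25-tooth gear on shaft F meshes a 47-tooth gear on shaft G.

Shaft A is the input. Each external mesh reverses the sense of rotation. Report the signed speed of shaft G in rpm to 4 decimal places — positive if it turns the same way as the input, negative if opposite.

Stage 1 [58T→77T]: ω = 3210.0000×58/77 = 2417.9221 rpm, dir flips to −; running = −2417.9221
Stage 2 [77T→33T]: ω = 2417.9221×77/33 = 5641.8182 rpm, dir flips to +; running = +5641.8182
Stage 3 [39T→73T]: ω = 5641.8182×39/73 = 3014.1220 rpm, dir flips to −; running = −3014.1220
Stage 4 [32T→32T]: ω = 3014.1220×32/32 = 3014.1220 rpm, dir flips to +; running = +3014.1220
Stage 5 [32T→25T]: ω = 3014.1220×32/25 = 3858.0762 rpm, dir flips to −; running = −3858.0762
Stage 6 [25T→47T]: ω = 3858.0762×25/47 = 2052.1682 rpm, dir flips to +; running = +2052.1682

+2052.1682 rpm (same as input, |ω| = 2052.1682 rpm)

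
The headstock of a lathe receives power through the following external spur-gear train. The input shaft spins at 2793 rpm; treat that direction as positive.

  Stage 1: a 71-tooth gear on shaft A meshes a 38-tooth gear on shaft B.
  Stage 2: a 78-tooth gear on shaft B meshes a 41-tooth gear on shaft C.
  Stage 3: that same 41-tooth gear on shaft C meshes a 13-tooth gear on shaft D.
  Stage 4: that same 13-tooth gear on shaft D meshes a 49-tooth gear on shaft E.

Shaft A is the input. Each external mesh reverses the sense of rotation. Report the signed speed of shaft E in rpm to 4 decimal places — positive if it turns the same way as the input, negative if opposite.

+8307.0000 rpm (same as input, |ω| = 8307.0000 rpm)

Stage 1 [71T→38T]: ω = 2793.0000×71/38 = 5218.5000 rpm, dir flips to −; running = −5218.5000
Stage 2 [78T→41T]: ω = 5218.5000×78/41 = 9927.8780 rpm, dir flips to +; running = +9927.8780
Stage 3 [41T→13T]: ω = 9927.8780×41/13 = 31311.0000 rpm, dir flips to −; running = −31311.0000
Stage 4 [13T→49T]: ω = 31311.0000×13/49 = 8307.0000 rpm, dir flips to +; running = +8307.0000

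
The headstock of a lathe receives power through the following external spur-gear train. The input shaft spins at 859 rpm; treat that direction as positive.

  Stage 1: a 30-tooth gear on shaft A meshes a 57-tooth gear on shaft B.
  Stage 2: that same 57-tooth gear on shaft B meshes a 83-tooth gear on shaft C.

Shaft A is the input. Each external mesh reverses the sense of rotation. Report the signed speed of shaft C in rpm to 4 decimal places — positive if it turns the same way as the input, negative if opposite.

+310.4819 rpm (same as input, |ω| = 310.4819 rpm)

Stage 1 [30T→57T]: ω = 859.0000×30/57 = 452.1053 rpm, dir flips to −; running = −452.1053
Stage 2 [57T→83T]: ω = 452.1053×57/83 = 310.4819 rpm, dir flips to +; running = +310.4819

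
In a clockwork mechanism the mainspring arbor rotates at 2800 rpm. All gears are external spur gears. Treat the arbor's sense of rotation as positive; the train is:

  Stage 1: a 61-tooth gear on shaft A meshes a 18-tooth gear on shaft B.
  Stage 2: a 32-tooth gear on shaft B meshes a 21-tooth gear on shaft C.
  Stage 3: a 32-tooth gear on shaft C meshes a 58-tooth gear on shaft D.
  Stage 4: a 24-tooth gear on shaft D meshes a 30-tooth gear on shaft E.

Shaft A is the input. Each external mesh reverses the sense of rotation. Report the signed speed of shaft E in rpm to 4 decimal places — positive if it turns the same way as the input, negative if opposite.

Stage 1 [61T→18T]: ω = 2800.0000×61/18 = 9488.8889 rpm, dir flips to −; running = −9488.8889
Stage 2 [32T→21T]: ω = 9488.8889×32/21 = 14459.2593 rpm, dir flips to +; running = +14459.2593
Stage 3 [32T→58T]: ω = 14459.2593×32/58 = 7977.5223 rpm, dir flips to −; running = −7977.5223
Stage 4 [24T→30T]: ω = 7977.5223×24/30 = 6382.0179 rpm, dir flips to +; running = +6382.0179

+6382.0179 rpm (same as input, |ω| = 6382.0179 rpm)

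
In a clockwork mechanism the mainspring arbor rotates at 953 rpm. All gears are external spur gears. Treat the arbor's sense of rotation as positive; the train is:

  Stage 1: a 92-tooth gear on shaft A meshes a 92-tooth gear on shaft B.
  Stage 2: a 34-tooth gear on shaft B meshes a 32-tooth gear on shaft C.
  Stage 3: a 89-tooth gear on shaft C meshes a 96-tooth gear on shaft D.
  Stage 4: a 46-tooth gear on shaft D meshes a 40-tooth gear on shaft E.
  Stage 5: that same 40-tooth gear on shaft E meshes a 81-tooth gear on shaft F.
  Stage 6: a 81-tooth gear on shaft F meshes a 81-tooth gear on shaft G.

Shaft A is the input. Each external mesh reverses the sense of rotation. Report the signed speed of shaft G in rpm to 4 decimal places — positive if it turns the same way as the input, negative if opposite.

Stage 1 [92T→92T]: ω = 953.0000×92/92 = 953.0000 rpm, dir flips to −; running = −953.0000
Stage 2 [34T→32T]: ω = 953.0000×34/32 = 1012.5625 rpm, dir flips to +; running = +1012.5625
Stage 3 [89T→96T]: ω = 1012.5625×89/96 = 938.7298 rpm, dir flips to −; running = −938.7298
Stage 4 [46T→40T]: ω = 938.7298×46/40 = 1079.5393 rpm, dir flips to +; running = +1079.5393
Stage 5 [40T→81T]: ω = 1079.5393×40/81 = 533.1058 rpm, dir flips to −; running = −533.1058
Stage 6 [81T→81T]: ω = 533.1058×81/81 = 533.1058 rpm, dir flips to +; running = +533.1058

+533.1058 rpm (same as input, |ω| = 533.1058 rpm)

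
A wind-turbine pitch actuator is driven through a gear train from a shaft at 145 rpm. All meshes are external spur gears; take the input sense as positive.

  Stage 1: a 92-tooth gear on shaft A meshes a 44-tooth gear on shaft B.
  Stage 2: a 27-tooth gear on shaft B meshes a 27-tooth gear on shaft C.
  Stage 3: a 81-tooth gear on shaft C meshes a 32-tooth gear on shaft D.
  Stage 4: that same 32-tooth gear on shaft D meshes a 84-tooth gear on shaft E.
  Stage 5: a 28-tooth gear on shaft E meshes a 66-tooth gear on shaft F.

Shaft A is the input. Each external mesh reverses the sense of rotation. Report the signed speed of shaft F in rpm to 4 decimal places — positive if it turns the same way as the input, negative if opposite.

Stage 1 [92T→44T]: ω = 145.0000×92/44 = 303.1818 rpm, dir flips to −; running = −303.1818
Stage 2 [27T→27T]: ω = 303.1818×27/27 = 303.1818 rpm, dir flips to +; running = +303.1818
Stage 3 [81T→32T]: ω = 303.1818×81/32 = 767.4290 rpm, dir flips to −; running = −767.4290
Stage 4 [32T→84T]: ω = 767.4290×32/84 = 292.3539 rpm, dir flips to +; running = +292.3539
Stage 5 [28T→66T]: ω = 292.3539×28/66 = 124.0289 rpm, dir flips to −; running = −124.0289

-124.0289 rpm (opposite to input, |ω| = 124.0289 rpm)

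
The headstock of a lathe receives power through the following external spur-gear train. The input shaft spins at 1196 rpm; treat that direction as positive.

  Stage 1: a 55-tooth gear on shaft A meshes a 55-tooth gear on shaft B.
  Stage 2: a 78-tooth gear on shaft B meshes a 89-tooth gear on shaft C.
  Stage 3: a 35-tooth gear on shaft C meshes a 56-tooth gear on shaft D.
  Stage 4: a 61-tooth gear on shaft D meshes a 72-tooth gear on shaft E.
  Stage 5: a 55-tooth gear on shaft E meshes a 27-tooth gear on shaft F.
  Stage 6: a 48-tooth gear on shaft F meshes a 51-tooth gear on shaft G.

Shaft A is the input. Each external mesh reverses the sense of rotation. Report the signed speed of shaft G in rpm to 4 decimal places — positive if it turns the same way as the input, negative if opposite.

+1064.1017 rpm (same as input, |ω| = 1064.1017 rpm)

Stage 1 [55T→55T]: ω = 1196.0000×55/55 = 1196.0000 rpm, dir flips to −; running = −1196.0000
Stage 2 [78T→89T]: ω = 1196.0000×78/89 = 1048.1798 rpm, dir flips to +; running = +1048.1798
Stage 3 [35T→56T]: ω = 1048.1798×35/56 = 655.1124 rpm, dir flips to −; running = −655.1124
Stage 4 [61T→72T]: ω = 655.1124×61/72 = 555.0257 rpm, dir flips to +; running = +555.0257
Stage 5 [55T→27T]: ω = 555.0257×55/27 = 1130.6080 rpm, dir flips to −; running = −1130.6080
Stage 6 [48T→51T]: ω = 1130.6080×48/51 = 1064.1017 rpm, dir flips to +; running = +1064.1017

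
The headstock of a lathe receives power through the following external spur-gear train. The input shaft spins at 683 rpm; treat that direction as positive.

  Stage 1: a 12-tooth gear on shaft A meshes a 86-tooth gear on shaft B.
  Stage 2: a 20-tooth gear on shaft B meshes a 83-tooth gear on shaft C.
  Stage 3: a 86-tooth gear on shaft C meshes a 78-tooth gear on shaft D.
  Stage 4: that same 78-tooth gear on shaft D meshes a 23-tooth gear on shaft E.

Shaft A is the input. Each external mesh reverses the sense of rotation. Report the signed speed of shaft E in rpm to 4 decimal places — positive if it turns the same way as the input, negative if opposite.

Stage 1 [12T→86T]: ω = 683.0000×12/86 = 95.3023 rpm, dir flips to −; running = −95.3023
Stage 2 [20T→83T]: ω = 95.3023×20/83 = 22.9644 rpm, dir flips to +; running = +22.9644
Stage 3 [86T→78T]: ω = 22.9644×86/78 = 25.3197 rpm, dir flips to −; running = −25.3197
Stage 4 [78T→23T]: ω = 25.3197×78/23 = 85.8669 rpm, dir flips to +; running = +85.8669

+85.8669 rpm (same as input, |ω| = 85.8669 rpm)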